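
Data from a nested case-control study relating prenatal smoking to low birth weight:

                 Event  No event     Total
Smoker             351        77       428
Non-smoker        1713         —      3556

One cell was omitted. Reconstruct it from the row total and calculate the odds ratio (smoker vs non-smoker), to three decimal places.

The missing cell is in the unexposed row: 3556 − 1713 = 1843.
So a = 351, b = 77, c = 1713, d = 1843.
OR = (a·d)/(b·c) = (351 × 1843) / (77 × 1713) = 646893 / 131901 = 4.90438

4.904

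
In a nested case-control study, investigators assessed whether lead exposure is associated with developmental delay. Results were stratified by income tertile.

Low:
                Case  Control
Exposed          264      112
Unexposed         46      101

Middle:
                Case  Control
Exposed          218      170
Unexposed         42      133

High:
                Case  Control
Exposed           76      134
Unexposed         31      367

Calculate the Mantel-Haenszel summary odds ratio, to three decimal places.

5.052

OR_MH = Σ(aᵢdᵢ/nᵢ) / Σ(bᵢcᵢ/nᵢ), where nᵢ is the stratum total.
Stratum 1 (Low): n = 523; a·d/n = 264·101/523 = 50.9828; b·c/n = 112·46/523 = 9.8509
Stratum 2 (Middle): n = 563; a·d/n = 218·133/563 = 51.4991; b·c/n = 170·42/563 = 12.6821
Stratum 3 (High): n = 608; a·d/n = 76·367/608 = 45.8750; b·c/n = 134·31/608 = 6.8322
OR_MH = (50.9828 + 51.4991 + 45.8750) / (9.8509 + 12.6821 + 6.8322) = 148.3569 / 29.3652 = 5.05214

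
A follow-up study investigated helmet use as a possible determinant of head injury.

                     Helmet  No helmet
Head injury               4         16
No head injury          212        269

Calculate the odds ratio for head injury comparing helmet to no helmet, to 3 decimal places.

0.317

Reading the table with exposure as columns: a = 4 (Helmet, case), b = 212 (Helmet, non-case), c = 16 (No helmet, case), d = 269.
OR = (a·d)/(b·c) = (4 × 269) / (212 × 16) = 1076 / 3392 = 0.31722
Exposure is associated with lower odds of head injury (OR = 0.32 < 1).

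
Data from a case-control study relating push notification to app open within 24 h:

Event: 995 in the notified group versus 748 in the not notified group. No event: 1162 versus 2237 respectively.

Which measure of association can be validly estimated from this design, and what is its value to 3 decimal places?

From the description: a = 995, b = 1162, c = 748, d = 2237.
This is a case-control study: participants were sampled on outcome status, so risks in the source population cannot be estimated directly — relative risk is not valid here. The odds ratio is the appropriate measure.
OR = (a·d)/(b·c) = (995 × 2237) / (1162 × 748) = 2225815 / 869176 = 2.56083

2.561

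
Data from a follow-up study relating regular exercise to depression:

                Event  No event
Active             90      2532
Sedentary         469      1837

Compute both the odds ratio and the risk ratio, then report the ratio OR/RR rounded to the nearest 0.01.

Cells: a = 90, b = 2532, c = 469, d = 1837.
OR = (90·1837)/(2532·469) = 165330/1187508 = 0.13922
Risk in exposed = 90/2622 = 0.03432; risk in unexposed = 469/2306 = 0.20338; RR = 0.16877
OR/RR = 0.13922 / 0.16877 = 0.82493
The outcome is not rare, so the OR lies further from 1 than the RR.

0.82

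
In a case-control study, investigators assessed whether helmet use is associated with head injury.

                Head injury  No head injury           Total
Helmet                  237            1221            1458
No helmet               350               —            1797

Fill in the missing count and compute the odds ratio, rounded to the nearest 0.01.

The missing cell is in the unexposed row: 1797 − 350 = 1447.
So a = 237, b = 1221, c = 350, d = 1447.
OR = (a·d)/(b·c) = (237 × 1447) / (1221 × 350) = 342939 / 427350 = 0.80248

0.80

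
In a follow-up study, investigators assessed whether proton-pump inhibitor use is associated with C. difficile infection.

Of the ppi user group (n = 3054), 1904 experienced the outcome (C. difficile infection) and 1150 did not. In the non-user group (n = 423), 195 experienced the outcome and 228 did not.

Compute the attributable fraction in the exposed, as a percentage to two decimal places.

26.06

From the description: a = 1904, b = 1150, c = 195, d = 228.
Risk in exposed = 1904/3054 = 0.62344; risk in unexposed = 195/423 = 0.46099.
RR = 0.62344/0.46099 = 1.35240
AR% = (RR − 1)/RR × 100 = (1.35240 − 1)/1.35240 × 100 = 26.0571%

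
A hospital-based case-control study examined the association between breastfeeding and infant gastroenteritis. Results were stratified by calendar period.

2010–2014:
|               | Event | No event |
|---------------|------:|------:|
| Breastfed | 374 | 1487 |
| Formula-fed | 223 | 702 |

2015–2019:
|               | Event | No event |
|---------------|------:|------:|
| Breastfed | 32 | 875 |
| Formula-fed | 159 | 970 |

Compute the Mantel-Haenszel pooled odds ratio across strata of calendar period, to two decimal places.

0.58

OR_MH = Σ(aᵢdᵢ/nᵢ) / Σ(bᵢcᵢ/nᵢ), where nᵢ is the stratum total.
Stratum 1 (2010–2014): n = 2786; a·d/n = 374·702/2786 = 94.2383; b·c/n = 1487·223/2786 = 119.0240
Stratum 2 (2015–2019): n = 2036; a·d/n = 32·970/2036 = 15.2456; b·c/n = 875·159/2036 = 68.3325
OR_MH = (94.2383 + 15.2456) / (119.0240 + 68.3325) = 109.4839 / 187.3566 = 0.58436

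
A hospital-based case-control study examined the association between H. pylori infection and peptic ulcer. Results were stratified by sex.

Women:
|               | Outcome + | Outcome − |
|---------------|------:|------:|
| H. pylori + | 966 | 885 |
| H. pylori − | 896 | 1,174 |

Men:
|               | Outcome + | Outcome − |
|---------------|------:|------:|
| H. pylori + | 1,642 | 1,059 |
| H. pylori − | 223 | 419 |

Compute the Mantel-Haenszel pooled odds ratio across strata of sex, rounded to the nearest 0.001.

1.814

OR_MH = Σ(aᵢdᵢ/nᵢ) / Σ(bᵢcᵢ/nᵢ), where nᵢ is the stratum total.
Stratum 1 (Women): n = 3921; a·d/n = 966·1174/3921 = 289.2334; b·c/n = 885·896/3921 = 202.2341
Stratum 2 (Men): n = 3343; a·d/n = 1642·419/3343 = 205.8026; b·c/n = 1059·223/3343 = 70.6422
OR_MH = (289.2334 + 205.8026) / (202.2341 + 70.6422) = 495.0359 / 272.8764 = 1.81414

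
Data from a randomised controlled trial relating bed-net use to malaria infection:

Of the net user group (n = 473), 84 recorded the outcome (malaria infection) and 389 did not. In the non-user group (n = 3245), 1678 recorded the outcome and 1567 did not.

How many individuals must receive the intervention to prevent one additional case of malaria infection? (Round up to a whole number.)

Risk in treated group = 84/473 = 0.17759; risk in control = 1678/3245 = 0.51710.
Absolute risk reduction = 0.51710 − 0.17759 = 0.33951
NNT = 1 / ARR = 1 / 0.33951 = 2.945 → round up → 3

3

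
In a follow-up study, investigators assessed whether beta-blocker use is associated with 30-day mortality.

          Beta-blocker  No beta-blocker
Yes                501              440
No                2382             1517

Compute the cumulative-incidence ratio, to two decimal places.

Reading the table with exposure as columns: a = 501 (Beta-blocker, case), b = 2382 (Beta-blocker, non-case), c = 440 (No beta-blocker, case), d = 1517.
Risk in exposed = 501/2883 = 0.17378; risk in unexposed = 440/1957 = 0.22483.
RR = 0.17378 / 0.22483 = 0.77291
The risk is 23% lower among the exposed than among the unexposed.

0.77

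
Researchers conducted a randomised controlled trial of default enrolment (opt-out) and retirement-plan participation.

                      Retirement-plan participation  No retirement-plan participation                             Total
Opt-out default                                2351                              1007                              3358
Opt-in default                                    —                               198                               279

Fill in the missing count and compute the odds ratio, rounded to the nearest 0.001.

The missing cell is in the unexposed row: 279 − 198 = 81.
So a = 2351, b = 1007, c = 81, d = 198.
OR = (a·d)/(b·c) = (2351 × 198) / (1007 × 81) = 465498 / 81567 = 5.70694

5.707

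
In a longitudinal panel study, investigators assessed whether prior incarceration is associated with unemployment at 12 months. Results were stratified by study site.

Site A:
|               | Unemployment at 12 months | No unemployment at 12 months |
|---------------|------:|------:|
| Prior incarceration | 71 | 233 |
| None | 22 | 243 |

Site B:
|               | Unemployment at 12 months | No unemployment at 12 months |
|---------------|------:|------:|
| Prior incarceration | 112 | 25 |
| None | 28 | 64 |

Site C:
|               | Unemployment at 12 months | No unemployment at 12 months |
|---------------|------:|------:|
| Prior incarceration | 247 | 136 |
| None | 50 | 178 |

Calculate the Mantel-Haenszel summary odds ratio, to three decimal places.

OR_MH = Σ(aᵢdᵢ/nᵢ) / Σ(bᵢcᵢ/nᵢ), where nᵢ is the stratum total.
Stratum 1 (Site A): n = 569; a·d/n = 71·243/569 = 30.3216; b·c/n = 233·22/569 = 9.0088
Stratum 2 (Site B): n = 229; a·d/n = 112·64/229 = 31.3013; b·c/n = 25·28/229 = 3.0568
Stratum 3 (Site C): n = 611; a·d/n = 247·178/611 = 71.9574; b·c/n = 136·50/611 = 11.1293
OR_MH = (30.3216 + 31.3013 + 71.9574) / (9.0088 + 3.0568 + 11.1293) = 133.5804 / 23.1949 = 5.75905

5.759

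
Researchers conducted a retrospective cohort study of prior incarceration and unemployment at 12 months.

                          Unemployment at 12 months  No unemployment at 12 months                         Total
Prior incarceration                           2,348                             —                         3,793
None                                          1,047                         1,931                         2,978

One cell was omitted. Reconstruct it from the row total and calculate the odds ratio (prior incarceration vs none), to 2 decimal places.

The missing cell is in the exposed row: 3793 − 2348 = 1445.
So a = 2348, b = 1445, c = 1047, d = 1931.
OR = (a·d)/(b·c) = (2348 × 1931) / (1445 × 1047) = 4533988 / 1512915 = 2.99686

3.00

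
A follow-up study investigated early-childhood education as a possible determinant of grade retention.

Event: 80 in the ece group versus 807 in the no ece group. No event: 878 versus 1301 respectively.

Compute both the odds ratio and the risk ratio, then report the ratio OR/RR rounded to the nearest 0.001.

From the description: a = 80, b = 878, c = 807, d = 1301.
OR = (80·1301)/(878·807) = 104080/708546 = 0.14689
Risk in exposed = 80/958 = 0.08351; risk in unexposed = 807/2108 = 0.38283; RR = 0.21813
OR/RR = 0.14689 / 0.21813 = 0.67341
The outcome is not rare, so the OR lies further from 1 than the RR.

0.673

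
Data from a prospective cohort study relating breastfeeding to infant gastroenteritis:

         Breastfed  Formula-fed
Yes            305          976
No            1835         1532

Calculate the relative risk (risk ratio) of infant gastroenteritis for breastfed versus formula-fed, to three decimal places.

Reading the table with exposure as columns: a = 305 (Breastfed, case), b = 1835 (Breastfed, non-case), c = 976 (Formula-fed, case), d = 1532.
Risk in exposed = 305/2140 = 0.14252; risk in unexposed = 976/2508 = 0.38915.
RR = 0.14252 / 0.38915 = 0.36624
The risk is 63% lower among the exposed than among the unexposed.

0.366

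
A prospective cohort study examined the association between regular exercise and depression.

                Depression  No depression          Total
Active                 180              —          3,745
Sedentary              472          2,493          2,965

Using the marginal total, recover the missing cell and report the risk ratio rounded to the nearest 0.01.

The missing cell is in the exposed row: 3745 − 180 = 3565.
So a = 180, b = 3565, c = 472, d = 2493.
RR = [a/(a+b)] / [c/(c+d)] = (180/3745) / (472/2965) = 0.04806/0.15919 = 0.30193

0.30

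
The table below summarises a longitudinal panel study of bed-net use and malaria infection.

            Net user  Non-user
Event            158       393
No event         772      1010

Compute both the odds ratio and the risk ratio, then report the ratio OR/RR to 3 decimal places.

Reading the table with exposure as columns: a = 158 (Net user, case), b = 772 (Net user, non-case), c = 393 (Non-user, case), d = 1010.
OR = (158·1010)/(772·393) = 159580/303396 = 0.52598
Risk in exposed = 158/930 = 0.16989; risk in unexposed = 393/1403 = 0.28011; RR = 0.60651
OR/RR = 0.52598 / 0.60651 = 0.86722
The outcome is not rare, so the OR lies further from 1 than the RR.

0.867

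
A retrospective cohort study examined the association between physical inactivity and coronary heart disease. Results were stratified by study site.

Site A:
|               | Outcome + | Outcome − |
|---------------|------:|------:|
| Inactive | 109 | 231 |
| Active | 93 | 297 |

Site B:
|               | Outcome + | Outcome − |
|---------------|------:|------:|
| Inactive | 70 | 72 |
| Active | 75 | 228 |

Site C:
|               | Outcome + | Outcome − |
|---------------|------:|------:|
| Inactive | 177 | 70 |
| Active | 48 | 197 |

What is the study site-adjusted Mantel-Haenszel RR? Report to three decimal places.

RR_MH = Σ(aᵢ·n₀ᵢ/nᵢ) / Σ(cᵢ·n₁ᵢ/nᵢ), with n₁ᵢ = aᵢ+bᵢ (exposed), n₀ᵢ = cᵢ+dᵢ (unexposed), nᵢ = n₁ᵢ+n₀ᵢ.
Stratum 1 (Site A): n₁ = 340, n₀ = 390, n = 730; a·n₀/n = 109·390/730 = 58.2329; c·n₁/n = 93·340/730 = 43.3151
Stratum 2 (Site B): n₁ = 142, n₀ = 303, n = 445; a·n₀/n = 70·303/445 = 47.6629; c·n₁/n = 75·142/445 = 23.9326
Stratum 3 (Site C): n₁ = 247, n₀ = 245, n = 492; a·n₀/n = 177·245/492 = 88.1402; c·n₁/n = 48·247/492 = 24.0976
RR_MH = (58.2329 + 47.6629 + 88.1402) / (43.3151 + 23.9326 + 24.0976) = 194.0360 / 91.3452 = 2.12421

2.124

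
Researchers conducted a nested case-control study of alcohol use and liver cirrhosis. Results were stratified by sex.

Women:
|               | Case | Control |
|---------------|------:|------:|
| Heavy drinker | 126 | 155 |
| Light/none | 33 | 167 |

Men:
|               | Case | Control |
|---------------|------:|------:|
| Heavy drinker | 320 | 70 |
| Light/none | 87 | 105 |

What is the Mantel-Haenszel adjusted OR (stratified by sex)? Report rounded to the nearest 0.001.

OR_MH = Σ(aᵢdᵢ/nᵢ) / Σ(bᵢcᵢ/nᵢ), where nᵢ is the stratum total.
Stratum 1 (Women): n = 481; a·d/n = 126·167/481 = 43.7464; b·c/n = 155·33/481 = 10.6341
Stratum 2 (Men): n = 582; a·d/n = 320·105/582 = 57.7320; b·c/n = 70·87/582 = 10.4639
OR_MH = (43.7464 + 57.7320) / (10.6341 + 10.4639) = 101.4783 / 21.0980 = 4.80985

4.810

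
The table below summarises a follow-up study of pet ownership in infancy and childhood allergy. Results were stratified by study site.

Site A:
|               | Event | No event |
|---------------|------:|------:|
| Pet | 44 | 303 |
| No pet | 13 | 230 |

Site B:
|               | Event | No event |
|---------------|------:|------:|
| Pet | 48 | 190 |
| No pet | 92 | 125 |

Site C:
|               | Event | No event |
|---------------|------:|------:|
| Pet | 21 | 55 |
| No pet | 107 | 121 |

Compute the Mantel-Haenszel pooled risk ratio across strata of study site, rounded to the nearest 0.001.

RR_MH = Σ(aᵢ·n₀ᵢ/nᵢ) / Σ(cᵢ·n₁ᵢ/nᵢ), with n₁ᵢ = aᵢ+bᵢ (exposed), n₀ᵢ = cᵢ+dᵢ (unexposed), nᵢ = n₁ᵢ+n₀ᵢ.
Stratum 1 (Site A): n₁ = 347, n₀ = 243, n = 590; a·n₀/n = 44·243/590 = 18.1220; c·n₁/n = 13·347/590 = 7.6458
Stratum 2 (Site B): n₁ = 238, n₀ = 217, n = 455; a·n₀/n = 48·217/455 = 22.8923; c·n₁/n = 92·238/455 = 48.1231
Stratum 3 (Site C): n₁ = 76, n₀ = 228, n = 304; a·n₀/n = 21·228/304 = 15.7500; c·n₁/n = 107·76/304 = 26.7500
RR_MH = (18.1220 + 22.8923 + 15.7500) / (7.6458 + 48.1231 + 26.7500) = 56.7643 / 82.5188 = 0.68790

0.688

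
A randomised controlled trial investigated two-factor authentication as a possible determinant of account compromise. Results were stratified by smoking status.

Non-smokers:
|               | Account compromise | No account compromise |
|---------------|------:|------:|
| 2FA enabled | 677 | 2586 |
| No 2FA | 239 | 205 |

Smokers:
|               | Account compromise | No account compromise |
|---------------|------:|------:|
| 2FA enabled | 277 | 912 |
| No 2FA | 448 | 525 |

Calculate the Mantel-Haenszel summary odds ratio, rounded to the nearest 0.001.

0.294

OR_MH = Σ(aᵢdᵢ/nᵢ) / Σ(bᵢcᵢ/nᵢ), where nᵢ is the stratum total.
Stratum 1 (Non-smokers): n = 3707; a·d/n = 677·205/3707 = 37.4386; b·c/n = 2586·239/3707 = 166.7262
Stratum 2 (Smokers): n = 2162; a·d/n = 277·525/2162 = 67.2641; b·c/n = 912·448/2162 = 188.9806
OR_MH = (37.4386 + 67.2641) / (166.7262 + 188.9806) = 104.7027 / 355.7068 = 0.29435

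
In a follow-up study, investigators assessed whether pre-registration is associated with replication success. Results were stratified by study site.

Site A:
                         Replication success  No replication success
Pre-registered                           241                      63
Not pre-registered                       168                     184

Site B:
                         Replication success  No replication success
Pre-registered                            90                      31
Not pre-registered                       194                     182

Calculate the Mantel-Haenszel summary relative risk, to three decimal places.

RR_MH = Σ(aᵢ·n₀ᵢ/nᵢ) / Σ(cᵢ·n₁ᵢ/nᵢ), with n₁ᵢ = aᵢ+bᵢ (exposed), n₀ᵢ = cᵢ+dᵢ (unexposed), nᵢ = n₁ᵢ+n₀ᵢ.
Stratum 1 (Site A): n₁ = 304, n₀ = 352, n = 656; a·n₀/n = 241·352/656 = 129.3171; c·n₁/n = 168·304/656 = 77.8537
Stratum 2 (Site B): n₁ = 121, n₀ = 376, n = 497; a·n₀/n = 90·376/497 = 68.0885; c·n₁/n = 194·121/497 = 47.2314
RR_MH = (129.3171 + 68.0885) / (77.8537 + 47.2314) = 197.4056 / 125.0850 = 1.57817

1.578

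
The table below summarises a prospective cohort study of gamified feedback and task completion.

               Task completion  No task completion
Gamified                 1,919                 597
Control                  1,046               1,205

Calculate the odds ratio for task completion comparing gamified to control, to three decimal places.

3.703

Cells: a = 1919, b = 597, c = 1046, d = 1205.
OR = (a·d)/(b·c) = (1919 × 1205) / (597 × 1046) = 2312395 / 624462 = 3.70302
The odds of task completion are about 3.70 times as high in the gamified group.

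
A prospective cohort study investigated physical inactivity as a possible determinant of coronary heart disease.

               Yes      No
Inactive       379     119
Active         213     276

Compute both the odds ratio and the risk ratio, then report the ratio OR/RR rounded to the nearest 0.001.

2.362

Cells: a = 379, b = 119, c = 213, d = 276.
OR = (379·276)/(119·213) = 104604/25347 = 4.12688
Risk in exposed = 379/498 = 0.76104; risk in unexposed = 213/489 = 0.43558; RR = 1.74719
OR/RR = 4.12688 / 1.74719 = 2.36201
The outcome is not rare, so the OR lies further from 1 than the RR.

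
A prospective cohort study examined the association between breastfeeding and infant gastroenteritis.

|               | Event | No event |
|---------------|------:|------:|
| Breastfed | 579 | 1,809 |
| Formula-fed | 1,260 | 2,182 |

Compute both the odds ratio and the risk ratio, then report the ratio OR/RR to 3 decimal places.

0.837

Cells: a = 579, b = 1809, c = 1260, d = 2182.
OR = (579·2182)/(1809·1260) = 1263378/2279340 = 0.55427
Risk in exposed = 579/2388 = 0.24246; risk in unexposed = 1260/3442 = 0.36607; RR = 0.66235
OR/RR = 0.55427 / 0.66235 = 0.83683
The outcome is not rare, so the OR lies further from 1 than the RR.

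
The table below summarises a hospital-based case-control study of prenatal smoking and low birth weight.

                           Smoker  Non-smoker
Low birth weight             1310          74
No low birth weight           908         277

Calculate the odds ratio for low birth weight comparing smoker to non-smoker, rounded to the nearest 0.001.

Reading the table with exposure as columns: a = 1310 (Smoker, case), b = 908 (Smoker, non-case), c = 74 (Non-smoker, case), d = 277.
OR = (a·d)/(b·c) = (1310 × 277) / (908 × 74) = 362870 / 67192 = 5.40049
The odds of low birth weight are about 5.40 times as high in the smoker group.

5.400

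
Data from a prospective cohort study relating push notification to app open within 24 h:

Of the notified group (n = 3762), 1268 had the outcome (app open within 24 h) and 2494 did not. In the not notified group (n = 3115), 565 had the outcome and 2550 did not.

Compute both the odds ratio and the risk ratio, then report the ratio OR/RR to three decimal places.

From the description: a = 1268, b = 2494, c = 565, d = 2550.
OR = (1268·2550)/(2494·565) = 3233400/1409110 = 2.29464
Risk in exposed = 1268/3762 = 0.33705; risk in unexposed = 565/3115 = 0.18138; RR = 1.85828
OR/RR = 2.29464 / 1.85828 = 1.23482
The outcome is not rare, so the OR lies further from 1 than the RR.

1.235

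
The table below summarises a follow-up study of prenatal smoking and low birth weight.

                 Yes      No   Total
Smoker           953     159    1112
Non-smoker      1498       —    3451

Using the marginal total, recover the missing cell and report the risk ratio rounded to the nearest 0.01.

1.97

The missing cell is in the unexposed row: 3451 − 1498 = 1953.
So a = 953, b = 159, c = 1498, d = 1953.
RR = [a/(a+b)] / [c/(c+d)] = (953/1112) / (1498/3451) = 0.85701/0.43408 = 1.97434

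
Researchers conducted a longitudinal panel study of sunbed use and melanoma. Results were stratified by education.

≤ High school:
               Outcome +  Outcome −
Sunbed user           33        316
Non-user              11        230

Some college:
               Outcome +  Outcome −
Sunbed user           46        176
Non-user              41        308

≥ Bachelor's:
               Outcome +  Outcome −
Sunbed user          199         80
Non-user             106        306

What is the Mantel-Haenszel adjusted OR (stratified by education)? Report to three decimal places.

OR_MH = Σ(aᵢdᵢ/nᵢ) / Σ(bᵢcᵢ/nᵢ), where nᵢ is the stratum total.
Stratum 1 (≤ High school): n = 590; a·d/n = 33·230/590 = 12.8644; b·c/n = 316·11/590 = 5.8915
Stratum 2 (Some college): n = 571; a·d/n = 46·308/571 = 24.8126; b·c/n = 176·41/571 = 12.6375
Stratum 3 (≥ Bachelor's): n = 691; a·d/n = 199·306/691 = 88.1245; b·c/n = 80·106/691 = 12.2721
OR_MH = (12.8644 + 24.8126 + 88.1245) / (5.8915 + 12.6375 + 12.2721) = 125.8015 / 30.8011 = 4.08432

4.084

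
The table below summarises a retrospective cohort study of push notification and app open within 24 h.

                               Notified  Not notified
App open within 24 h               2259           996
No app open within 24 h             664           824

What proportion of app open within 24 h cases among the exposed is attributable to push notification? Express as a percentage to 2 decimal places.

29.19

Reading the table with exposure as columns: a = 2259 (Notified, case), b = 664 (Notified, non-case), c = 996 (Not notified, case), d = 824.
Risk in exposed = 2259/2923 = 0.77284; risk in unexposed = 996/1820 = 0.54725.
RR = 0.77284/0.54725 = 1.41221
AR% = (RR − 1)/RR × 100 = (1.41221 − 1)/1.41221 × 100 = 29.1890%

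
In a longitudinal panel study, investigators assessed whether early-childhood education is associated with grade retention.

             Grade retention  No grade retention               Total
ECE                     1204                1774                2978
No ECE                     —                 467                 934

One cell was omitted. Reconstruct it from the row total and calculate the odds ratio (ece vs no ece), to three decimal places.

The missing cell is in the unexposed row: 934 − 467 = 467.
So a = 1204, b = 1774, c = 467, d = 467.
OR = (a·d)/(b·c) = (1204 × 467) / (1774 × 467) = 562268 / 828458 = 0.67869

0.679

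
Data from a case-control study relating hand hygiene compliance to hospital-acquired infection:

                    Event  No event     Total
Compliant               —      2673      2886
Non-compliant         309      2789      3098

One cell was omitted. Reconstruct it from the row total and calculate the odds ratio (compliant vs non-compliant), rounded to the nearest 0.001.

The missing cell is in the exposed row: 2886 − 2673 = 213.
So a = 213, b = 2673, c = 309, d = 2789.
OR = (a·d)/(b·c) = (213 × 2789) / (2673 × 309) = 594057 / 825957 = 0.71923

0.719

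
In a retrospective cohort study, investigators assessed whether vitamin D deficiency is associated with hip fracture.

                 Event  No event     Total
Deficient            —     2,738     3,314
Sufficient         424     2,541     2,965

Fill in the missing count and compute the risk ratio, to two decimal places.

The missing cell is in the exposed row: 3314 − 2738 = 576.
So a = 576, b = 2738, c = 424, d = 2541.
RR = [a/(a+b)] / [c/(c+d)] = (576/3314) / (424/2965) = 0.17381/0.14300 = 1.21543

1.22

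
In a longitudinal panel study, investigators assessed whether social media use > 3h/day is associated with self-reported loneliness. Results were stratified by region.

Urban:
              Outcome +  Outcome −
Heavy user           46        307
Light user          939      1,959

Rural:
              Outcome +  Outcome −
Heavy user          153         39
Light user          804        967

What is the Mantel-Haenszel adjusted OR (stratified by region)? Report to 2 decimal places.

0.99

OR_MH = Σ(aᵢdᵢ/nᵢ) / Σ(bᵢcᵢ/nᵢ), where nᵢ is the stratum total.
Stratum 1 (Urban): n = 3251; a·d/n = 46·1959/3251 = 27.7189; b·c/n = 307·939/3251 = 88.6721
Stratum 2 (Rural): n = 1963; a·d/n = 153·967/1963 = 75.3698; b·c/n = 39·804/1963 = 15.9735
OR_MH = (27.7189 + 75.3698) / (88.6721 + 15.9735) = 103.0887 / 104.6456 = 0.98512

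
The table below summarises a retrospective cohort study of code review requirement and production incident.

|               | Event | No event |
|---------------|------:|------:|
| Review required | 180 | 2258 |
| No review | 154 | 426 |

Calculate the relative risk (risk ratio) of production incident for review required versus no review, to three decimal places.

Cells: a = 180, b = 2258, c = 154, d = 426.
Risk in exposed = 180/2438 = 0.07383; risk in unexposed = 154/580 = 0.26552.
RR = 0.07383 / 0.26552 = 0.27806
The risk is 72% lower among the exposed than among the unexposed.

0.278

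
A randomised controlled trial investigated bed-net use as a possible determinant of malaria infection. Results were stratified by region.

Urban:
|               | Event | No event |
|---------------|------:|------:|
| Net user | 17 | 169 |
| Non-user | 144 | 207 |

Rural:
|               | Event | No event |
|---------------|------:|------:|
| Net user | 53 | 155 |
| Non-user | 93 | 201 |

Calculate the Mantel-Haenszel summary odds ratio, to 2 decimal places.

OR_MH = Σ(aᵢdᵢ/nᵢ) / Σ(bᵢcᵢ/nᵢ), where nᵢ is the stratum total.
Stratum 1 (Urban): n = 537; a·d/n = 17·207/537 = 6.5531; b·c/n = 169·144/537 = 45.3184
Stratum 2 (Rural): n = 502; a·d/n = 53·201/502 = 21.2211; b·c/n = 155·93/502 = 28.7151
OR_MH = (6.5531 + 21.2211) / (45.3184 + 28.7151) = 27.7742 / 74.0336 = 0.37516

0.38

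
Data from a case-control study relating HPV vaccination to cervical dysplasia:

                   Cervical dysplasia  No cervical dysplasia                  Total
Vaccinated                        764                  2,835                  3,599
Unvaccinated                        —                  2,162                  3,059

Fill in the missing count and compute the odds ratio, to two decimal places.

The missing cell is in the unexposed row: 3059 − 2162 = 897.
So a = 764, b = 2835, c = 897, d = 2162.
OR = (a·d)/(b·c) = (764 × 2162) / (2835 × 897) = 1651768 / 2542995 = 0.64954

0.65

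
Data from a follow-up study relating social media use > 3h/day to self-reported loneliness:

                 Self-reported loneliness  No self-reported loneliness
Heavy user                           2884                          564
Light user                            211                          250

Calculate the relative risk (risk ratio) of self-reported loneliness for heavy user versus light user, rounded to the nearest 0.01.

1.83

Cells: a = 2884, b = 564, c = 211, d = 250.
Risk in exposed = 2884/3448 = 0.83643; risk in unexposed = 211/461 = 0.45770.
RR = 0.83643 / 0.45770 = 1.82745
The risk among the exposed is 1.83 times that among the unexposed.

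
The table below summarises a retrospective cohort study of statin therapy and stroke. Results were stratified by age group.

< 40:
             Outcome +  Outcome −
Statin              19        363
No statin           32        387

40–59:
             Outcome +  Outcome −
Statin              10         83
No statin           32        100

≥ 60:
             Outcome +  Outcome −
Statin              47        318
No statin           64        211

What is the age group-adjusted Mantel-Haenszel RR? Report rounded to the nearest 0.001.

RR_MH = Σ(aᵢ·n₀ᵢ/nᵢ) / Σ(cᵢ·n₁ᵢ/nᵢ), with n₁ᵢ = aᵢ+bᵢ (exposed), n₀ᵢ = cᵢ+dᵢ (unexposed), nᵢ = n₁ᵢ+n₀ᵢ.
Stratum 1 (< 40): n₁ = 382, n₀ = 419, n = 801; a·n₀/n = 19·419/801 = 9.9388; c·n₁/n = 32·382/801 = 15.2609
Stratum 2 (40–59): n₁ = 93, n₀ = 132, n = 225; a·n₀/n = 10·132/225 = 5.8667; c·n₁/n = 32·93/225 = 13.2267
Stratum 3 (≥ 60): n₁ = 365, n₀ = 275, n = 640; a·n₀/n = 47·275/640 = 20.1953; c·n₁/n = 64·365/640 = 36.5000
RR_MH = (9.9388 + 5.8667 + 20.1953) / (15.2609 + 13.2267 + 36.5000) = 36.0008 / 64.9876 = 0.55396

0.554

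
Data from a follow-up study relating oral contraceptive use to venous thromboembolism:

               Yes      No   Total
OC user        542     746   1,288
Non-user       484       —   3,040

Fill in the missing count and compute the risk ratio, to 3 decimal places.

2.643

The missing cell is in the unexposed row: 3040 − 484 = 2556.
So a = 542, b = 746, c = 484, d = 2556.
RR = [a/(a+b)] / [c/(c+d)] = (542/1288) / (484/3040) = 0.42081/0.15921 = 2.64309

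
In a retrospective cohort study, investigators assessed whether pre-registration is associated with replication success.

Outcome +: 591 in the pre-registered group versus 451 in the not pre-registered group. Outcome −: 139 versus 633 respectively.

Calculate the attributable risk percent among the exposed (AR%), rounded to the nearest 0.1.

From the description: a = 591, b = 139, c = 451, d = 633.
Risk in exposed = 591/730 = 0.80959; risk in unexposed = 451/1084 = 0.41605.
RR = 0.80959/0.41605 = 1.94589
AR% = (RR − 1)/RR × 100 = (1.94589 − 1)/1.94589 × 100 = 48.6095%

48.6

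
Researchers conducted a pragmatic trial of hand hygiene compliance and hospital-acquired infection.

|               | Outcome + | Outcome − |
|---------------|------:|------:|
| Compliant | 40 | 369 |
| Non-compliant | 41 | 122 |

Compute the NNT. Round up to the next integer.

Risk in treated group = 40/409 = 0.09780; risk in control = 41/163 = 0.25153.
Absolute risk reduction = 0.25153 − 0.09780 = 0.15373
NNT = 1 / ARR = 1 / 0.15373 = 6.505 → round up → 7

7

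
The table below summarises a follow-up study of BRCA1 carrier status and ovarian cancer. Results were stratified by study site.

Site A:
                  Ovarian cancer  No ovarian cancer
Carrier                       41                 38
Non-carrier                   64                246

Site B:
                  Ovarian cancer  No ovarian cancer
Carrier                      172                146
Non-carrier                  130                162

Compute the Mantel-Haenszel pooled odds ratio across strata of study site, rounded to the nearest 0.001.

OR_MH = Σ(aᵢdᵢ/nᵢ) / Σ(bᵢcᵢ/nᵢ), where nᵢ is the stratum total.
Stratum 1 (Site A): n = 389; a·d/n = 41·246/389 = 25.9280; b·c/n = 38·64/389 = 6.2519
Stratum 2 (Site B): n = 610; a·d/n = 172·162/610 = 45.6787; b·c/n = 146·130/610 = 31.1148
OR_MH = (25.9280 + 45.6787) / (6.2519 + 31.1148) = 71.6067 / 37.3667 = 1.91633

1.916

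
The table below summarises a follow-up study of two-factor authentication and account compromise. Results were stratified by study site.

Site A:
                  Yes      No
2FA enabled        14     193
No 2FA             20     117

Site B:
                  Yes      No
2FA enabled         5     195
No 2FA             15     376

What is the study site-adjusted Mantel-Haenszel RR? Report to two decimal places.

0.52

RR_MH = Σ(aᵢ·n₀ᵢ/nᵢ) / Σ(cᵢ·n₁ᵢ/nᵢ), with n₁ᵢ = aᵢ+bᵢ (exposed), n₀ᵢ = cᵢ+dᵢ (unexposed), nᵢ = n₁ᵢ+n₀ᵢ.
Stratum 1 (Site A): n₁ = 207, n₀ = 137, n = 344; a·n₀/n = 14·137/344 = 5.5756; c·n₁/n = 20·207/344 = 12.0349
Stratum 2 (Site B): n₁ = 200, n₀ = 391, n = 591; a·n₀/n = 5·391/591 = 3.3080; c·n₁/n = 15·200/591 = 5.0761
RR_MH = (5.5756 + 3.3080) / (12.0349 + 5.0761) = 8.8835 / 17.1110 = 0.51917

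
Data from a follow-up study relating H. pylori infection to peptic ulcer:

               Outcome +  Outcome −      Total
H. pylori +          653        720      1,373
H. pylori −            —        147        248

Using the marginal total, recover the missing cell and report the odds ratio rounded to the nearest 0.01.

The missing cell is in the unexposed row: 248 − 147 = 101.
So a = 653, b = 720, c = 101, d = 147.
OR = (a·d)/(b·c) = (653 × 147) / (720 × 101) = 95991 / 72720 = 1.32001

1.32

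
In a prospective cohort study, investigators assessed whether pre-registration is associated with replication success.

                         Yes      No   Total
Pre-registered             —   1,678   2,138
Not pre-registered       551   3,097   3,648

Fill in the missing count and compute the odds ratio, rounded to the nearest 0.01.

The missing cell is in the exposed row: 2138 − 1678 = 460.
So a = 460, b = 1678, c = 551, d = 3097.
OR = (a·d)/(b·c) = (460 × 3097) / (1678 × 551) = 1424620 / 924578 = 1.54083

1.54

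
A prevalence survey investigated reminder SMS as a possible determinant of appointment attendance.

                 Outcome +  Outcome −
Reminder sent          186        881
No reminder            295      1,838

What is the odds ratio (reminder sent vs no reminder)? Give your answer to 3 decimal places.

1.315

Cells: a = 186, b = 881, c = 295, d = 1838.
OR = (a·d)/(b·c) = (186 × 1838) / (881 × 295) = 341868 / 259895 = 1.31541
The odds of appointment attendance are about 1.32 times as high in the reminder sent group.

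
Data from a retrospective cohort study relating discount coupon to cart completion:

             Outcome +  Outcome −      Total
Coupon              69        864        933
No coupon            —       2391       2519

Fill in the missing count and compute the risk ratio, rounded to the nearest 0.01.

The missing cell is in the unexposed row: 2519 − 2391 = 128.
So a = 69, b = 864, c = 128, d = 2391.
RR = [a/(a+b)] / [c/(c+d)] = (69/933) / (128/2519) = 0.07395/0.05081 = 1.45541

1.46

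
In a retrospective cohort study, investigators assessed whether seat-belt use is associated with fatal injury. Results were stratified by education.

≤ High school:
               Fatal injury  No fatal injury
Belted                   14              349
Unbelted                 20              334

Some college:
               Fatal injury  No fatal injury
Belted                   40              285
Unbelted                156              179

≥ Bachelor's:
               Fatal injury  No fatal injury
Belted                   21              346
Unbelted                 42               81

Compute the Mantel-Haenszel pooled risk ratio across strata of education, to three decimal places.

RR_MH = Σ(aᵢ·n₀ᵢ/nᵢ) / Σ(cᵢ·n₁ᵢ/nᵢ), with n₁ᵢ = aᵢ+bᵢ (exposed), n₀ᵢ = cᵢ+dᵢ (unexposed), nᵢ = n₁ᵢ+n₀ᵢ.
Stratum 1 (≤ High school): n₁ = 363, n₀ = 354, n = 717; a·n₀/n = 14·354/717 = 6.9121; c·n₁/n = 20·363/717 = 10.1255
Stratum 2 (Some college): n₁ = 325, n₀ = 335, n = 660; a·n₀/n = 40·335/660 = 20.3030; c·n₁/n = 156·325/660 = 76.8182
Stratum 3 (≥ Bachelor's): n₁ = 367, n₀ = 123, n = 490; a·n₀/n = 21·123/490 = 5.2714; c·n₁/n = 42·367/490 = 31.4571
RR_MH = (6.9121 + 20.3030 + 5.2714) / (10.1255 + 76.8182 + 31.4571) = 32.4866 / 118.4008 = 0.27438

0.274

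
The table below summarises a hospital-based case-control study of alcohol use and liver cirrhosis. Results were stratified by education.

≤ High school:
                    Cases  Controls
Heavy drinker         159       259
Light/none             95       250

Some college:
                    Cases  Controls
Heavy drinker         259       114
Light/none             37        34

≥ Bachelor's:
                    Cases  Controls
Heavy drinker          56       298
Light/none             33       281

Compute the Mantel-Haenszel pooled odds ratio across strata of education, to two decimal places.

1.69

OR_MH = Σ(aᵢdᵢ/nᵢ) / Σ(bᵢcᵢ/nᵢ), where nᵢ is the stratum total.
Stratum 1 (≤ High school): n = 763; a·d/n = 159·250/763 = 52.0970; b·c/n = 259·95/763 = 32.2477
Stratum 2 (Some college): n = 444; a·d/n = 259·34/444 = 19.8333; b·c/n = 114·37/444 = 9.5000
Stratum 3 (≥ Bachelor's): n = 668; a·d/n = 56·281/668 = 23.5569; b·c/n = 298·33/668 = 14.7216
OR_MH = (52.0970 + 19.8333 + 23.5569) / (32.2477 + 9.5000 + 14.7216) = 95.4872 / 56.4693 = 1.69096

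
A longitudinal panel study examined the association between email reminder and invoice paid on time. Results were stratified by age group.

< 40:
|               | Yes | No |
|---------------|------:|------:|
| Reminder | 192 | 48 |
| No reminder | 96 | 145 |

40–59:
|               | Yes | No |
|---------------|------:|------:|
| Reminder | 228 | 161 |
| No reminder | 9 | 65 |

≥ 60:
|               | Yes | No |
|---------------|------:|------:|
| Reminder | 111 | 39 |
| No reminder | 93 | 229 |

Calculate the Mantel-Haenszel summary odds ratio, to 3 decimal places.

7.048

OR_MH = Σ(aᵢdᵢ/nᵢ) / Σ(bᵢcᵢ/nᵢ), where nᵢ is the stratum total.
Stratum 1 (< 40): n = 481; a·d/n = 192·145/481 = 57.8794; b·c/n = 48·96/481 = 9.5800
Stratum 2 (40–59): n = 463; a·d/n = 228·65/463 = 32.0086; b·c/n = 161·9/463 = 3.1296
Stratum 3 (≥ 60): n = 472; a·d/n = 111·229/472 = 53.8538; b·c/n = 39·93/472 = 7.6843
OR_MH = (57.8794 + 32.0086 + 53.8538) / (9.5800 + 3.1296 + 7.6843) = 143.7419 / 20.3940 = 7.04826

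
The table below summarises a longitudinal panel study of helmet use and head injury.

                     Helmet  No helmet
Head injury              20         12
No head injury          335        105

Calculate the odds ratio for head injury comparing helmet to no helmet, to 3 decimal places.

0.522

Reading the table with exposure as columns: a = 20 (Helmet, case), b = 335 (Helmet, non-case), c = 12 (No helmet, case), d = 105.
OR = (a·d)/(b·c) = (20 × 105) / (335 × 12) = 2100 / 4020 = 0.52239
Exposure is associated with lower odds of head injury (OR = 0.52 < 1).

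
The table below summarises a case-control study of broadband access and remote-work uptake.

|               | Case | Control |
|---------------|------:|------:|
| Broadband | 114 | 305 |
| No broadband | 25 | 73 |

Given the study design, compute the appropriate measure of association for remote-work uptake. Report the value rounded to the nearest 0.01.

Cells: a = 114, b = 305, c = 25, d = 73.
This is a case-control study: participants were sampled on outcome status, so risks in the source population cannot be estimated directly — relative risk is not valid here. The odds ratio is the appropriate measure.
OR = (a·d)/(b·c) = (114 × 73) / (305 × 25) = 8322 / 7625 = 1.09141

1.09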